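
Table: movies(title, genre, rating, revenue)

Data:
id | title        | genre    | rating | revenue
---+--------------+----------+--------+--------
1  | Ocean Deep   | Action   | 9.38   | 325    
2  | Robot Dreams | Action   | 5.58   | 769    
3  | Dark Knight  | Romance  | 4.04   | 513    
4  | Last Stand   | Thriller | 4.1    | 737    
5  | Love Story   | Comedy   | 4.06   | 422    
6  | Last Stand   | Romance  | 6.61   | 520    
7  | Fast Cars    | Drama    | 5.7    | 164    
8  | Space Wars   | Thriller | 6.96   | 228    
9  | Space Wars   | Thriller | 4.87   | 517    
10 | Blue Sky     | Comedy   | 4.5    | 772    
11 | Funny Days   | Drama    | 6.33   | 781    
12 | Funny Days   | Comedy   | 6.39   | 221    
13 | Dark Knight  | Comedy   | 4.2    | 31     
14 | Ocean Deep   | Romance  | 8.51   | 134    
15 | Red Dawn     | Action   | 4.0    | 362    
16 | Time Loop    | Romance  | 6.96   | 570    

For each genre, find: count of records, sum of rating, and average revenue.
SELECT genre,
       COUNT(*) as cnt,
       SUM(rating) as total_rating,
       AVG(revenue) as avg_revenue
FROM movies
GROUP BY genre

Result:
  Action: 3 records, 18.96 total rating, 485.33 avg revenue
  Comedy: 4 records, 19.15 total rating, 361.50 avg revenue
  Drama: 2 records, 12.03 total rating, 472.50 avg revenue
  Romance: 4 records, 26.12 total rating, 434.25 avg revenue
  Thriller: 3 records, 15.93 total rating, 494.00 avg revenue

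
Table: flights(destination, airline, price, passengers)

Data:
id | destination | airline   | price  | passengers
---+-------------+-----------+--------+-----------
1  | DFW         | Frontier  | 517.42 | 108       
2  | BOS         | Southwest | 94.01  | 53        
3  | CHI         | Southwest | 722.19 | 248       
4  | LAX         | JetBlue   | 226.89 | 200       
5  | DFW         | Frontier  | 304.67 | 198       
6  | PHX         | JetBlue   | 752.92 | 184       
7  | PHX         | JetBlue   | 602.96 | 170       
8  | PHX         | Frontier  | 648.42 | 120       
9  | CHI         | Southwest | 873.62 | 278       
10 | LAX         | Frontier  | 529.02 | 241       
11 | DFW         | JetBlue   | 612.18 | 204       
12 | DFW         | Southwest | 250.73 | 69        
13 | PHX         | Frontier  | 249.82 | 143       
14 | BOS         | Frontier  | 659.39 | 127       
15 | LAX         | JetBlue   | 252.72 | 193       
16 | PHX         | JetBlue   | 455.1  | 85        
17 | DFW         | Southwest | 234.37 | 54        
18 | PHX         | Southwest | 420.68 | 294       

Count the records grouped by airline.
SELECT airline, COUNT(*) as count
FROM flights
GROUP BY airline

Result:
  Frontier: 6
  JetBlue: 6
  Southwest: 6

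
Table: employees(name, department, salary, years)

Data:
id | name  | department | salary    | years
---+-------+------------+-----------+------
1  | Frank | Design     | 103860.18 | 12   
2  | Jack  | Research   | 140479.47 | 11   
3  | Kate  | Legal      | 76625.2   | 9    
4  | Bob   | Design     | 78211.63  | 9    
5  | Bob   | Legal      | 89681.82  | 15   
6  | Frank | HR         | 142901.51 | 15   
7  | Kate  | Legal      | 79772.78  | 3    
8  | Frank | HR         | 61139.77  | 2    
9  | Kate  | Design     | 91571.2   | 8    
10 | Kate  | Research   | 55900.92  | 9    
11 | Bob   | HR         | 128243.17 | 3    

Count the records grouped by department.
SELECT department, COUNT(*) as count
FROM employees
GROUP BY department

Result:
  Design: 3
  HR: 3
  Legal: 3
  Research: 2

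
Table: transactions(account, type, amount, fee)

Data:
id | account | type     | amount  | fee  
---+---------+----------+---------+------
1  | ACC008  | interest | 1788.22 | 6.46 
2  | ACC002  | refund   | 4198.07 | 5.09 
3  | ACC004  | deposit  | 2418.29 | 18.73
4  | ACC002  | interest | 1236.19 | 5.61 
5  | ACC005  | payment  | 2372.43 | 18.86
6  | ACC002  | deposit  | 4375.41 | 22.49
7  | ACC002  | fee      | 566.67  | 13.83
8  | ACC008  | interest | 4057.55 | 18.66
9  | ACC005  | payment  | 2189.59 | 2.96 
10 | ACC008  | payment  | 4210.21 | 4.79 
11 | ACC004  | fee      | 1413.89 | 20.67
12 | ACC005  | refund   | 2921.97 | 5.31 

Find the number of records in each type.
SELECT type, COUNT(*) as count
FROM transactions
GROUP BY type

Result:
  deposit: 2
  fee: 2
  interest: 3
  payment: 3
  refund: 2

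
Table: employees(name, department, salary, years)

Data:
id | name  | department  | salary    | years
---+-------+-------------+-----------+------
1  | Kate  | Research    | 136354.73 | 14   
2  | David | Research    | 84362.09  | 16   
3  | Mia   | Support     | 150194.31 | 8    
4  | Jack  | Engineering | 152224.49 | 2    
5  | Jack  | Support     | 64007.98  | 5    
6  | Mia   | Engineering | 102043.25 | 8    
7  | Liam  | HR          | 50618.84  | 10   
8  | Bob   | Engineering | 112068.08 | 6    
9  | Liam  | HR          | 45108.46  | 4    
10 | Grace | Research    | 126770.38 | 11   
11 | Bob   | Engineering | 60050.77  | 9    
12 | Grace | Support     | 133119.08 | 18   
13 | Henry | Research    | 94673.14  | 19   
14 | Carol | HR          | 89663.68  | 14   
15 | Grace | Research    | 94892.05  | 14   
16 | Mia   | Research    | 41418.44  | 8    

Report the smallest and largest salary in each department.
SELECT department, MIN(salary), MAX(salary)
FROM employees
GROUP BY department

Result:
  Engineering: min=60050.77, max=152224.49
  HR: min=45108.46, max=89663.68
  Research: min=41418.44, max=136354.73
  Support: min=64007.98, max=150194.31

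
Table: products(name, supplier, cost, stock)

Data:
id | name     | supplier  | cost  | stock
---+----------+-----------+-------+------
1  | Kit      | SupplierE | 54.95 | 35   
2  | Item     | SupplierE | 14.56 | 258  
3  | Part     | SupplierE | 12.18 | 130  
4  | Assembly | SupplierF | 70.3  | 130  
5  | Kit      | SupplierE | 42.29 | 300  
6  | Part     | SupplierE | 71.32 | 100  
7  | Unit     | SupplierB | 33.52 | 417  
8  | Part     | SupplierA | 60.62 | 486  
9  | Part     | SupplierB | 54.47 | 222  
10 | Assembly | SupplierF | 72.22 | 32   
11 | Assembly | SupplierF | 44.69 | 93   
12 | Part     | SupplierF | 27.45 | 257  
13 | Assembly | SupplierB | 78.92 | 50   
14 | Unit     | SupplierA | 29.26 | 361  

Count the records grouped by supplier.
SELECT supplier, COUNT(*) as count
FROM products
GROUP BY supplier

Result:
  SupplierA: 2
  SupplierB: 3
  SupplierE: 5
  SupplierF: 4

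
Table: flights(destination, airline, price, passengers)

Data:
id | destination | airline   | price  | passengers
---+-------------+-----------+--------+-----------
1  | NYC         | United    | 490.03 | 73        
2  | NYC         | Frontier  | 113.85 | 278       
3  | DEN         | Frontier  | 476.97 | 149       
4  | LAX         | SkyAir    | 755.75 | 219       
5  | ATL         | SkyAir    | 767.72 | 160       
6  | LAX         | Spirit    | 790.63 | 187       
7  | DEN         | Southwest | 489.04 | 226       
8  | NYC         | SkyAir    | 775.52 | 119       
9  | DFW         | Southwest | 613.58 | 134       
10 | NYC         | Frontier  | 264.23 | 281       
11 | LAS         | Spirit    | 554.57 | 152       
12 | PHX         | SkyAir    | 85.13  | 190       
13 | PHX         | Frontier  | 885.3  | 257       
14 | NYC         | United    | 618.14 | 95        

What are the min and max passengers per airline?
SELECT airline, MIN(passengers), MAX(passengers)
FROM flights
GROUP BY airline

Result:
  Frontier: min=149, max=281
  SkyAir: min=119, max=219
  Southwest: min=134, max=226
  Spirit: min=152, max=187
  United: min=73, max=95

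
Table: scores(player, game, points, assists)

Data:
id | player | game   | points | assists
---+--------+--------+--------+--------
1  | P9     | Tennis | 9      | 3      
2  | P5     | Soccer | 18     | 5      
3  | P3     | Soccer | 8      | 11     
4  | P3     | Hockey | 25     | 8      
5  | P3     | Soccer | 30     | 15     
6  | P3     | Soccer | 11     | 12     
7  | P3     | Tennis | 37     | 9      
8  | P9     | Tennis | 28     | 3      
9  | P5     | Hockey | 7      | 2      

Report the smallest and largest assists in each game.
SELECT game, MIN(assists), MAX(assists)
FROM scores
GROUP BY game

Result:
  Hockey: min=2, max=8
  Soccer: min=5, max=15
  Tennis: min=3, max=9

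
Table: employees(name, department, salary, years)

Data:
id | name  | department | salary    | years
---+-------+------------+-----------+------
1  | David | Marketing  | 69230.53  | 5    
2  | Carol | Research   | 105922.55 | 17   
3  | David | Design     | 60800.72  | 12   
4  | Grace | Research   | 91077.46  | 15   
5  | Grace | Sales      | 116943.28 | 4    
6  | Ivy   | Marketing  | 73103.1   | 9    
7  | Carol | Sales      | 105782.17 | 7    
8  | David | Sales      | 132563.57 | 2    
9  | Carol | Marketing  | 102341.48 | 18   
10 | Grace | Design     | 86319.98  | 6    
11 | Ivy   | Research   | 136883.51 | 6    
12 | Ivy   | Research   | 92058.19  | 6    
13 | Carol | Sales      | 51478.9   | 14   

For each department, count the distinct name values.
SELECT department, COUNT(DISTINCT name)
FROM employees
GROUP BY department

Result:
  Design: 2 distinct
  Marketing: 3 distinct
  Research: 3 distinct
  Sales: 3 distinct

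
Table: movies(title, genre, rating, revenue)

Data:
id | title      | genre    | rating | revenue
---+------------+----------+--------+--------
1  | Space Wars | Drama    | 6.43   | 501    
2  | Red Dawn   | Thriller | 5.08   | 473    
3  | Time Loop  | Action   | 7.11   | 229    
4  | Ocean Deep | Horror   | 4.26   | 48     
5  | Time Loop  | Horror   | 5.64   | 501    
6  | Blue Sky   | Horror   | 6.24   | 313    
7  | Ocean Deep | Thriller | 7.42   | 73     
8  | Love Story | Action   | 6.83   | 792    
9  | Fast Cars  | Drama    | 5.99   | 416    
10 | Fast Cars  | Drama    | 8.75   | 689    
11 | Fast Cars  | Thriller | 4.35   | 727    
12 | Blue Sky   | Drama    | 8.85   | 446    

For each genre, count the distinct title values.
SELECT genre, COUNT(DISTINCT title)
FROM movies
GROUP BY genre

Result:
  Action: 2 distinct
  Drama: 3 distinct
  Horror: 3 distinct
  Thriller: 3 distinct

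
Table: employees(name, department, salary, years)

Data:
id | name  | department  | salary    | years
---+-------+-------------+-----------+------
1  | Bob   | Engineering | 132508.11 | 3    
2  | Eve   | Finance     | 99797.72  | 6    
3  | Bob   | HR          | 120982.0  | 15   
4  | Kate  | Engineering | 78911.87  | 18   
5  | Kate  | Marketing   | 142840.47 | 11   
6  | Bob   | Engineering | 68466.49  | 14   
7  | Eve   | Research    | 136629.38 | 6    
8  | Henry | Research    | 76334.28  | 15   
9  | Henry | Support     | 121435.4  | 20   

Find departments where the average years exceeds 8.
SELECT department, AVG(years)
FROM employees
GROUP BY department
HAVING AVG(years) > 8

Result:
  Engineering: avg=11.67
  HR: avg=15.00
  Marketing: avg=11.00
  Research: avg=10.50
  Support: avg=20.00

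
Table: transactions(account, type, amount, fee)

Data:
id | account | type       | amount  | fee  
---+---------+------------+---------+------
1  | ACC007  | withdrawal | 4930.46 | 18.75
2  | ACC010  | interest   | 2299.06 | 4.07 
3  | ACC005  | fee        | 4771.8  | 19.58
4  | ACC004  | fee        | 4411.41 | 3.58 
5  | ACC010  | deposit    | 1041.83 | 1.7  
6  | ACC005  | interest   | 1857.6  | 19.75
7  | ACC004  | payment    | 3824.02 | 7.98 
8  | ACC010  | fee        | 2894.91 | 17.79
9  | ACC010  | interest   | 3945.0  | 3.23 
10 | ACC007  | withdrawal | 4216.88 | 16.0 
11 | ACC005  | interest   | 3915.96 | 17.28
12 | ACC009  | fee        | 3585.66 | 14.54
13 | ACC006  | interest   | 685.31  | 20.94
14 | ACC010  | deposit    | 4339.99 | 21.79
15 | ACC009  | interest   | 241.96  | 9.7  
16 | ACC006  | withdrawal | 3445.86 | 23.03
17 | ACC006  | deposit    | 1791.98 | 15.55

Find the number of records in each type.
SELECT type, COUNT(*) as count
FROM transactions
GROUP BY type

Result:
  deposit: 3
  fee: 4
  interest: 6
  payment: 1
  withdrawal: 3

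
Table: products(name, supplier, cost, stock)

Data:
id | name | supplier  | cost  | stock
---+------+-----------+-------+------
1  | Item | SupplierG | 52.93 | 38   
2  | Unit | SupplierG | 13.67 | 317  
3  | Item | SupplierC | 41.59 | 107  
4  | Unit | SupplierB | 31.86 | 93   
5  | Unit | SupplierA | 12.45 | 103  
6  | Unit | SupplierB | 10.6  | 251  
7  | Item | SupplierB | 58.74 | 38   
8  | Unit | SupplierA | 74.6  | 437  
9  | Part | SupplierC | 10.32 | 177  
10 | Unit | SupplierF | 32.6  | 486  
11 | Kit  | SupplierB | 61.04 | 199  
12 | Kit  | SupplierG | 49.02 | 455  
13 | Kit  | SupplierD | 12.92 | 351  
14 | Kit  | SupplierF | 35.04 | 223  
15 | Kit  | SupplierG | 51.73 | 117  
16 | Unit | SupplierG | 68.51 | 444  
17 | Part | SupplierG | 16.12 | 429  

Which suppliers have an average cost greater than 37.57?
SELECT supplier, AVG(cost)
FROM products
GROUP BY supplier
HAVING AVG(cost) > 37.57

Result:
  SupplierA: avg=43.53
  SupplierB: avg=40.56
  SupplierG: avg=42.00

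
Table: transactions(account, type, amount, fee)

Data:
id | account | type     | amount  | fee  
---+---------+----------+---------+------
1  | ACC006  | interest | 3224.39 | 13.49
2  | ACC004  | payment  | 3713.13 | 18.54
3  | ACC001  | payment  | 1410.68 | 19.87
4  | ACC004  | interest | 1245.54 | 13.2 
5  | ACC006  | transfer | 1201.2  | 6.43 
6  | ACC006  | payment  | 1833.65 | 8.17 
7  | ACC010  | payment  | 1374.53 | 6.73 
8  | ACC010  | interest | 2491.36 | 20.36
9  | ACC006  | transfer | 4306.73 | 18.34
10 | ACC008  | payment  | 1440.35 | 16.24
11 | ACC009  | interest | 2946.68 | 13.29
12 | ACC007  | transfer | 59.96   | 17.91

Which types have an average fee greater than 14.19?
SELECT type, AVG(fee)
FROM transactions
GROUP BY type
HAVING AVG(fee) > 14.19

Result:
  interest: avg=15.09
  transfer: avg=14.23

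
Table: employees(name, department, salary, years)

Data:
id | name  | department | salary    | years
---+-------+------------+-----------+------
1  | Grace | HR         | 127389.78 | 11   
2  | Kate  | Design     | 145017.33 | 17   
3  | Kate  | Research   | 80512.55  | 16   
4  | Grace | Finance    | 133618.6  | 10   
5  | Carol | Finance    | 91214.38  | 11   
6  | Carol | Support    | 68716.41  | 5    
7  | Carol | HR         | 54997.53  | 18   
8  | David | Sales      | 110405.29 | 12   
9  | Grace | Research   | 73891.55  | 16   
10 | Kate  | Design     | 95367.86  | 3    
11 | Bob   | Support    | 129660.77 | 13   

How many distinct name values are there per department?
SELECT department, COUNT(DISTINCT name)
FROM employees
GROUP BY department

Result:
  Design: 1 distinct
  Finance: 2 distinct
  HR: 2 distinct
  Research: 2 distinct
  Sales: 1 distinct
  Support: 2 distinct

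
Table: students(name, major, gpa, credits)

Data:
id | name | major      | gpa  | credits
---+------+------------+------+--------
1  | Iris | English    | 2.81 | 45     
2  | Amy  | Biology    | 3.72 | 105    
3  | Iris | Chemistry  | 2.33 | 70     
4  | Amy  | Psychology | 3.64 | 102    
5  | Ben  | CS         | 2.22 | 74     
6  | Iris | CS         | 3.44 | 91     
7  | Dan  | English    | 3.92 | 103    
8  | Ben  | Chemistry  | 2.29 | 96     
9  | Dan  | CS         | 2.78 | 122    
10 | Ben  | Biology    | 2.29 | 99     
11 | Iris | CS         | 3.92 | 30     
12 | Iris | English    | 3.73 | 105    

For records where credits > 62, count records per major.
SELECT major, COUNT(*)
FROM students
WHERE credits > 62
GROUP BY major

Note: WHERE filters rows before grouping.

Result:
  Biology: 2
  CS: 3
  Chemistry: 2
  English: 2
  Psychology: 1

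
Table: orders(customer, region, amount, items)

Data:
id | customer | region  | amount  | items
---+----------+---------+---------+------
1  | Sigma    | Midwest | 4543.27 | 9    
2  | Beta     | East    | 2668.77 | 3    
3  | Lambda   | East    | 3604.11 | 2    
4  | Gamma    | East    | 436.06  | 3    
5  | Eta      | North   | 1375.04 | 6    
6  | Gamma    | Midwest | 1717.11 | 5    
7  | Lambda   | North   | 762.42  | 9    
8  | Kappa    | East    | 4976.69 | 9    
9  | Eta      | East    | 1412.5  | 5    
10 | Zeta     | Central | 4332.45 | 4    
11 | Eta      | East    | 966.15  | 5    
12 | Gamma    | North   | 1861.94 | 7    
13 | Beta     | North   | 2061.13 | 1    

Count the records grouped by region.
SELECT region, COUNT(*) as count
FROM orders
GROUP BY region

Result:
  Central: 1
  East: 6
  Midwest: 2
  North: 4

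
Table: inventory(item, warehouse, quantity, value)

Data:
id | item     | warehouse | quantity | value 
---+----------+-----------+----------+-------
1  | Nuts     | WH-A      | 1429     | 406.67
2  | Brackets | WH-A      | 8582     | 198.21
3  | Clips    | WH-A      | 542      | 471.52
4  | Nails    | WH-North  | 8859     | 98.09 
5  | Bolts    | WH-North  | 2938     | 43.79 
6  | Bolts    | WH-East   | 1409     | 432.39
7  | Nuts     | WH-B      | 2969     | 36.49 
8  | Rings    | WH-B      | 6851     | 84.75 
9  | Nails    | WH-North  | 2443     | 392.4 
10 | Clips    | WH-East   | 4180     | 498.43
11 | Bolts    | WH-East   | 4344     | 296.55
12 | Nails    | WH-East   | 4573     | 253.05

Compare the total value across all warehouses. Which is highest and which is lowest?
SELECT warehouse, SUM(value)
FROM inventory
GROUP BY warehouse
ORDER BY SUM(value)

All groups:
  WH-B: 121.24
  WH-North: 534.28
  WH-A: 1076.40
  WH-East: 1480.42

Highest: WH-East (1480.42)
Lowest: WH-B (121.24)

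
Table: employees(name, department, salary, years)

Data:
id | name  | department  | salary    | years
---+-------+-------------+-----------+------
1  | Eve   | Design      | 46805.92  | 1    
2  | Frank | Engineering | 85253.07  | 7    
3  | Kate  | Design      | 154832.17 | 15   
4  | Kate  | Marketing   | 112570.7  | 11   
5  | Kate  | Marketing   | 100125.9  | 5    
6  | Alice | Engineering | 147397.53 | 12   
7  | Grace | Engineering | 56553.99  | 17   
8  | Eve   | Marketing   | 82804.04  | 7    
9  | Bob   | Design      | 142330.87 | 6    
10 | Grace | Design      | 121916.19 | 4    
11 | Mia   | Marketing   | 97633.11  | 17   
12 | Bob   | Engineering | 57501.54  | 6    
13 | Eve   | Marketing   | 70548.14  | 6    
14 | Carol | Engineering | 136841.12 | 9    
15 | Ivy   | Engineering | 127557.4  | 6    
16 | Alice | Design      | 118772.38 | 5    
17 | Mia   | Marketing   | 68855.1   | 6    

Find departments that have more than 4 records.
SELECT department, COUNT(*) as cnt
FROM employees
GROUP BY department
HAVING COUNT(*) > 4

Result:
  Design: 5
  Engineering: 6
  Marketing: 6

Note: HAVING filters groups after aggregation, WHERE filters rows before.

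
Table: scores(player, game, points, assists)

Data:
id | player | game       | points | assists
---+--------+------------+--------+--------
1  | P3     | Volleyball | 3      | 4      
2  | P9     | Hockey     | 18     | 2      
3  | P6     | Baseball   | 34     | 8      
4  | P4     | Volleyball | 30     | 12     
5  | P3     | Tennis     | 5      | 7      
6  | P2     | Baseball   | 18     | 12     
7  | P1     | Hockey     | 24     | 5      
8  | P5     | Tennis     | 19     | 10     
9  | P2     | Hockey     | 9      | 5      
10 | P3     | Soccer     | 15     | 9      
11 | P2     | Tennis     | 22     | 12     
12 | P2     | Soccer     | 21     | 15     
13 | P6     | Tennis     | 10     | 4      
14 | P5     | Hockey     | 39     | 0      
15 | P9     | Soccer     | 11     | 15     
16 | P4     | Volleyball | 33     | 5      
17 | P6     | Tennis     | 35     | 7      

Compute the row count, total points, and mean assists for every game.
SELECT game,
       COUNT(*) as cnt,
       SUM(points) as total_points,
       AVG(assists) as avg_assists
FROM scores
GROUP BY game

Result:
  Baseball: 2 records, 52 total points, 10.00 avg assists
  Hockey: 4 records, 90 total points, 3.00 avg assists
  Soccer: 3 records, 47 total points, 13.00 avg assists
  Tennis: 5 records, 91 total points, 8.00 avg assists
  Volleyball: 3 records, 66 total points, 7.00 avg assists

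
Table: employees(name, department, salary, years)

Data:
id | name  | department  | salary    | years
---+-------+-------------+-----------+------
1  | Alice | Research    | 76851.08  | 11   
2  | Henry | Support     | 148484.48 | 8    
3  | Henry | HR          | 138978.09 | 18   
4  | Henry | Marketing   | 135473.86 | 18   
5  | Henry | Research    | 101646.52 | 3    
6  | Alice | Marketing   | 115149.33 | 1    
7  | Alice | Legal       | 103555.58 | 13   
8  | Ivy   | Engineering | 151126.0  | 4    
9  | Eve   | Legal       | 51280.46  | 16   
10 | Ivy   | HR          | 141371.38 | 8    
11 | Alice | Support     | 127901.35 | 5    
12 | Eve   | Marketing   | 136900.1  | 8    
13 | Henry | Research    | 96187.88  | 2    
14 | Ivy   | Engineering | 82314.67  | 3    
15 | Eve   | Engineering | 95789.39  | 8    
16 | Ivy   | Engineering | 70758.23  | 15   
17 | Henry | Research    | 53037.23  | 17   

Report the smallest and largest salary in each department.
SELECT department, MIN(salary), MAX(salary)
FROM employees
GROUP BY department

Result:
  Engineering: min=70758.23, max=151126.00
  HR: min=138978.09, max=141371.38
  Legal: min=51280.46, max=103555.58
  Marketing: min=115149.33, max=136900.10
  Research: min=53037.23, max=101646.52
  Support: min=127901.35, max=148484.48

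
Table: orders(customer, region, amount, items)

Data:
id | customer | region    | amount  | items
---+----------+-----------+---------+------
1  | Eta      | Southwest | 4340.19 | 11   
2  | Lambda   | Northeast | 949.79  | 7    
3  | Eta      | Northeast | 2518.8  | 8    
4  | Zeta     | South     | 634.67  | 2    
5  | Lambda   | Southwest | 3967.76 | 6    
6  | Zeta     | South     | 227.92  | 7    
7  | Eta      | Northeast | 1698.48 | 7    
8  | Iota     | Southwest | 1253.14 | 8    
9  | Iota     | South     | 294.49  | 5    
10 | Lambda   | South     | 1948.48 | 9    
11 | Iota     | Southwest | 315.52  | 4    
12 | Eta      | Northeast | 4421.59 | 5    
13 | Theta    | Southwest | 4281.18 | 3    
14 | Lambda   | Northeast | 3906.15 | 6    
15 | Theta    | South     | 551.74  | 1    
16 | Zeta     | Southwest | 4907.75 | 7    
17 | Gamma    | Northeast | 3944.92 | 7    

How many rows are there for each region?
SELECT region, COUNT(*) as count
FROM orders
GROUP BY region

Result:
  Northeast: 6
  South: 5
  Southwest: 6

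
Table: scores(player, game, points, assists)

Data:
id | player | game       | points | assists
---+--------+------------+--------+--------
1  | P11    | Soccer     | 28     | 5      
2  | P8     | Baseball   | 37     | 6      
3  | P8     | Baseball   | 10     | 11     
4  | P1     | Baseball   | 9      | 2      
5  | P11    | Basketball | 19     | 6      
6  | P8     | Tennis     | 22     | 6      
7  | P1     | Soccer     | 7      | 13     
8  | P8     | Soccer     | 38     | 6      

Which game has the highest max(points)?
SELECT game, MAX(points) as val
FROM scores
GROUP BY game
ORDER BY val DESC
LIMIT 1

Result: Soccer with max(points) = 38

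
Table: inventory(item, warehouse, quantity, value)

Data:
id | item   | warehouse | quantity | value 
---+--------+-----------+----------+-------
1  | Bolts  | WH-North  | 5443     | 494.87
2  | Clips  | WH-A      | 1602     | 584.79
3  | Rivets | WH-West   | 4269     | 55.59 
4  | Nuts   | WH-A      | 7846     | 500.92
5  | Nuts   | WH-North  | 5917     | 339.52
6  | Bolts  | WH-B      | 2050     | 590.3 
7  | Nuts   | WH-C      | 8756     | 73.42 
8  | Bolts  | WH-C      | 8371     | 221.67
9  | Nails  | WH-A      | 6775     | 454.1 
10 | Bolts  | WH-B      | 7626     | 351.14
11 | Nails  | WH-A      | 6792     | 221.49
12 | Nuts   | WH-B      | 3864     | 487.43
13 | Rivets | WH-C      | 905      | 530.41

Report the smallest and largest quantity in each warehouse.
SELECT warehouse, MIN(quantity), MAX(quantity)
FROM inventory
GROUP BY warehouse

Result:
  WH-A: min=1602, max=7846
  WH-B: min=2050, max=7626
  WH-C: min=905, max=8756
  WH-North: min=5443, max=5917
  WH-West: min=4269, max=4269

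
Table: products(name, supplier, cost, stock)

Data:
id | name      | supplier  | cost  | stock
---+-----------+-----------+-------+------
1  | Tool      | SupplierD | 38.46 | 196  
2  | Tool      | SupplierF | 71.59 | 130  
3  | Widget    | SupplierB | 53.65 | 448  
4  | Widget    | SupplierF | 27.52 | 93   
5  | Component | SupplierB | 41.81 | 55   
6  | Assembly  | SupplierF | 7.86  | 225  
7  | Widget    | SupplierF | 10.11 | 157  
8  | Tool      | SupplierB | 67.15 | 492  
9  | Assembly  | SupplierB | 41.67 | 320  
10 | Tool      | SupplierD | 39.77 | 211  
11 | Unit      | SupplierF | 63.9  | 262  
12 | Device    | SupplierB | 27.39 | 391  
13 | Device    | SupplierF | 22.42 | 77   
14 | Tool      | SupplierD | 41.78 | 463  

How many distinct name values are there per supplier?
SELECT supplier, COUNT(DISTINCT name)
FROM products
GROUP BY supplier

Result:
  SupplierB: 5 distinct
  SupplierD: 1 distinct
  SupplierF: 5 distinct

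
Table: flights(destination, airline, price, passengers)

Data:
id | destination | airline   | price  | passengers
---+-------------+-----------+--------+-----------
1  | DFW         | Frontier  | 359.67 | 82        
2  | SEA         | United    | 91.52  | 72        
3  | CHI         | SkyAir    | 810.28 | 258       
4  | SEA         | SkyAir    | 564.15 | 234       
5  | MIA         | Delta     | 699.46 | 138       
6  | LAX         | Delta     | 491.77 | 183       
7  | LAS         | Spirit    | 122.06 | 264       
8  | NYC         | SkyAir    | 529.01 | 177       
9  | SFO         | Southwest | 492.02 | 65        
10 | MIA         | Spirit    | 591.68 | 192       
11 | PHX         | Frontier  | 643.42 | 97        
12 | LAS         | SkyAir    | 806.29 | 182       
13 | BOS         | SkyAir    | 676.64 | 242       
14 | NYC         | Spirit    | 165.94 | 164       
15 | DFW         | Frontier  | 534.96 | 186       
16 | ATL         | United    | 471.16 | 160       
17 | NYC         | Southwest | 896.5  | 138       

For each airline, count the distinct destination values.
SELECT airline, COUNT(DISTINCT destination)
FROM flights
GROUP BY airline

Result:
  Delta: 2 distinct
  Frontier: 2 distinct
  SkyAir: 5 distinct
  Southwest: 2 distinct
  Spirit: 3 distinct
  United: 2 distinct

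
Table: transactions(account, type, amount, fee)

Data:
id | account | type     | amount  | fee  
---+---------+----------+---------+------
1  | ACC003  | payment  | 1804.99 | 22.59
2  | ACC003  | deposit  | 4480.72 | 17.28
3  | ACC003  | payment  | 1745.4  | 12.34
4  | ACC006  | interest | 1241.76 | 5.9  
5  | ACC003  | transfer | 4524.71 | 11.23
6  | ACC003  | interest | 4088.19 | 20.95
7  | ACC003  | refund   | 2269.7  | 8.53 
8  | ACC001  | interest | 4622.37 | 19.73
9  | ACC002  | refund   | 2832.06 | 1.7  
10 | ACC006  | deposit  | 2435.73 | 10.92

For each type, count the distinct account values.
SELECT type, COUNT(DISTINCT account)
FROM transactions
GROUP BY type

Result:
  deposit: 2 distinct
  interest: 3 distinct
  payment: 1 distinct
  refund: 2 distinct
  transfer: 1 distinct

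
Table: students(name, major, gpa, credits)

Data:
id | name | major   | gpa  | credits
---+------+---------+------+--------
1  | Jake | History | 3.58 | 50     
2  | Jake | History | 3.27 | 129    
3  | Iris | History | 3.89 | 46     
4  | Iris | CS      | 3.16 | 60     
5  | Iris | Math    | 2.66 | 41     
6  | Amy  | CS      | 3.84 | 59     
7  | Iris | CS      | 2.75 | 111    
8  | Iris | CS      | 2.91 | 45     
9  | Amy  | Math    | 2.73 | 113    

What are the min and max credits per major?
SELECT major, MIN(credits), MAX(credits)
FROM students
GROUP BY major

Result:
  CS: min=45, max=111
  History: min=46, max=129
  Math: min=41, max=113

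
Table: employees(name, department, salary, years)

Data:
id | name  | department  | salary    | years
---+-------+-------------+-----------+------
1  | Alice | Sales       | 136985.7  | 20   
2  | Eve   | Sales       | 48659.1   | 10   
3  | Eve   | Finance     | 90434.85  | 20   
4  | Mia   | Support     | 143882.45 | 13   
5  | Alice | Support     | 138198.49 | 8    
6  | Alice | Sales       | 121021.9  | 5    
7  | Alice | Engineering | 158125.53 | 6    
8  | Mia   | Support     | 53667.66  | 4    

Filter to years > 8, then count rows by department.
SELECT department, COUNT(*)
FROM employees
WHERE years > 8
GROUP BY department

Note: WHERE filters rows before grouping.

Result:
  Finance: 1
  Sales: 2
  Support: 1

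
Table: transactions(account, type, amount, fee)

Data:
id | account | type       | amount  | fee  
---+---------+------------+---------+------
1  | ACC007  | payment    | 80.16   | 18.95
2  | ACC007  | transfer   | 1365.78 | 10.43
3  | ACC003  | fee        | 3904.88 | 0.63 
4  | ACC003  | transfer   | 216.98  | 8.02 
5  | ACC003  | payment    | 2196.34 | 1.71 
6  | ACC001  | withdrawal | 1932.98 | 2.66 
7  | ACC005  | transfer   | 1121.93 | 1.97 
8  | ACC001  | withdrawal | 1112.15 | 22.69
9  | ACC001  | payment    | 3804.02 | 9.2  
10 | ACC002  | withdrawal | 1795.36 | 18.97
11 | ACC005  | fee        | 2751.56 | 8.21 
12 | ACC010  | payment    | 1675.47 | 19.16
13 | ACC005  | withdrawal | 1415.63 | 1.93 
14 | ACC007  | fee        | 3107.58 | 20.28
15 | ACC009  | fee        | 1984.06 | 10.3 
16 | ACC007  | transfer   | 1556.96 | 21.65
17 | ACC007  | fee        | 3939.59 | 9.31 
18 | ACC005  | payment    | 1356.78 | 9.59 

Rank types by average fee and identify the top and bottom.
SELECT type, AVG(fee)
FROM transactions
GROUP BY type
ORDER BY AVG(fee)

All groups:
  fee: 9.75
  transfer: 10.52
  withdrawal: 11.56
  payment: 11.72

Highest: payment (11.72)
Lowest: fee (9.75)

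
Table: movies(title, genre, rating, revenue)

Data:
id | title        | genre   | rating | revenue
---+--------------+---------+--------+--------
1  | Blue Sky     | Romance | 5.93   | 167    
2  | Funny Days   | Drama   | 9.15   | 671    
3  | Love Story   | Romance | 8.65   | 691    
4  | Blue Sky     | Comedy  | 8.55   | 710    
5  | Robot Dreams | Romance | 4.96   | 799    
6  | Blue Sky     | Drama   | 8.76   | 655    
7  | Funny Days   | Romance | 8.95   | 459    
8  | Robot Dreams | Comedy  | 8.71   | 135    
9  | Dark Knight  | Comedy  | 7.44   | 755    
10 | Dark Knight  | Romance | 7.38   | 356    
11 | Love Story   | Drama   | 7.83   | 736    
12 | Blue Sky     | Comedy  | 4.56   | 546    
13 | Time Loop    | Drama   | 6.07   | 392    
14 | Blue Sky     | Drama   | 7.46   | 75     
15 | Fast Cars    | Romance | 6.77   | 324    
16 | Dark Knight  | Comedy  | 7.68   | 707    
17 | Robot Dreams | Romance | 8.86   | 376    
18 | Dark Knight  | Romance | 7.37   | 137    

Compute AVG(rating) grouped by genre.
SELECT genre, AVG(rating) as result
FROM movies
GROUP BY genre

Result:
  Comedy: 7.39
  Drama: 7.85
  Romance: 7.36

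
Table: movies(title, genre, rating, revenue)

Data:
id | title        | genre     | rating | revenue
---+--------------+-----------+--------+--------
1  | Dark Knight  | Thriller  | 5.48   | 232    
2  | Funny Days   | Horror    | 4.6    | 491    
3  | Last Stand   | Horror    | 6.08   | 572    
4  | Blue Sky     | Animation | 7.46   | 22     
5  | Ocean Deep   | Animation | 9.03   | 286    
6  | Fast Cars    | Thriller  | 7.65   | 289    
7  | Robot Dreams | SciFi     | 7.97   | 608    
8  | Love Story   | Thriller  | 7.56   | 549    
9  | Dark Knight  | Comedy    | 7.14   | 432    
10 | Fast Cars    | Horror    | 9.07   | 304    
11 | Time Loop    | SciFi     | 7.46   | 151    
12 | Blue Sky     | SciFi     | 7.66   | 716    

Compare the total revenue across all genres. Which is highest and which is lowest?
SELECT genre, SUM(revenue)
FROM movies
GROUP BY genre
ORDER BY SUM(revenue)

All groups:
  Animation: 308
  Comedy: 432
  Thriller: 1070
  Horror: 1367
  SciFi: 1475

Highest: SciFi (1475)
Lowest: Animation (308)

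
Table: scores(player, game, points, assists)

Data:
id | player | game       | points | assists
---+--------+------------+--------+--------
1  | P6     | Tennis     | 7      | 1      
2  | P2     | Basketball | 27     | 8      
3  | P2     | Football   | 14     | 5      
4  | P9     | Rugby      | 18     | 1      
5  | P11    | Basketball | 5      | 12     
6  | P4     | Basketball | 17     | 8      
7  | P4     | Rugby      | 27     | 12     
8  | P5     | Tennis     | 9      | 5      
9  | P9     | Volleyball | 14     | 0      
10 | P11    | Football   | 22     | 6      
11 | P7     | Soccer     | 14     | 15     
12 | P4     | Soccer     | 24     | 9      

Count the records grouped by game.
SELECT game, COUNT(*) as count
FROM scores
GROUP BY game

Result:
  Basketball: 3
  Football: 2
  Rugby: 2
  Soccer: 2
  Tennis: 2
  Volleyball: 1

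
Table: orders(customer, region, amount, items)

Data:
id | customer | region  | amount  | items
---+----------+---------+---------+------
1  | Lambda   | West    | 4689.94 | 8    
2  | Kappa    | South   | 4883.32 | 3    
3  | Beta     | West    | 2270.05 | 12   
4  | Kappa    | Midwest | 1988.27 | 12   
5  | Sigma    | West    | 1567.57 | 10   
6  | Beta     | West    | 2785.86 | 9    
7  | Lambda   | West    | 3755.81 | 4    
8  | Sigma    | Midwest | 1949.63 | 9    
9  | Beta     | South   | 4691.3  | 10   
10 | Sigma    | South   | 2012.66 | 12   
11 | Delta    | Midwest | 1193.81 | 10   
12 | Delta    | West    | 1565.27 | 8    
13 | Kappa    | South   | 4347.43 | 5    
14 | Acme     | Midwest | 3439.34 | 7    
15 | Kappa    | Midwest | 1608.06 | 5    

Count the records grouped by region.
SELECT region, COUNT(*) as count
FROM orders
GROUP BY region

Result:
  Midwest: 5
  South: 4
  West: 6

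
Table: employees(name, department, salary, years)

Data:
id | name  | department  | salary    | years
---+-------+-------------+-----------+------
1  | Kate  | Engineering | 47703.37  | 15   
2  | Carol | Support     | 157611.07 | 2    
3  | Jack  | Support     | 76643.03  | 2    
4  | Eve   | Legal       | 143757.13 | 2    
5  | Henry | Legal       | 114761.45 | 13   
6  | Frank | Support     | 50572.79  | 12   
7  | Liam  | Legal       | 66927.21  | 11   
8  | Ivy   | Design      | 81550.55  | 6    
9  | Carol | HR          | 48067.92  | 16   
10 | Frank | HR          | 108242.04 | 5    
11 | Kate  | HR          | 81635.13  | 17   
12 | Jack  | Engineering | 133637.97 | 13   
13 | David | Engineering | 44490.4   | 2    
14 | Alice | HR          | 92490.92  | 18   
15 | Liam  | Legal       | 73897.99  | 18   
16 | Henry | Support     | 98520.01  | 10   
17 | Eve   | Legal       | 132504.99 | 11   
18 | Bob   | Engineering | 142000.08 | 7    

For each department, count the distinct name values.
SELECT department, COUNT(DISTINCT name)
FROM employees
GROUP BY department

Result:
  Design: 1 distinct
  Engineering: 4 distinct
  HR: 4 distinct
  Legal: 3 distinct
  Support: 4 distinct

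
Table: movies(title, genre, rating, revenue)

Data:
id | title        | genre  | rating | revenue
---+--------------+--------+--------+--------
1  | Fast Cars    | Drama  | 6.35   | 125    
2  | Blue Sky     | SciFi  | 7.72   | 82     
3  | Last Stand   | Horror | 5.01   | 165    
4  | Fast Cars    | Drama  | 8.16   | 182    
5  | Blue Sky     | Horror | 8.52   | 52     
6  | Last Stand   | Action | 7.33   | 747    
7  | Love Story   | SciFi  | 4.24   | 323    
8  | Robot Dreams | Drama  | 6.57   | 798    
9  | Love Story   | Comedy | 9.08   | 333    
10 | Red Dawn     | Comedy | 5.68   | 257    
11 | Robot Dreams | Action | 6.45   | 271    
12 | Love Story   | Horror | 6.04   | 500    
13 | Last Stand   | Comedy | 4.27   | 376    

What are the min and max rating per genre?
SELECT genre, MIN(rating), MAX(rating)
FROM movies
GROUP BY genre

Result:
  Action: min=6.45, max=7.33
  Comedy: min=4.27, max=9.08
  Drama: min=6.35, max=8.16
  Horror: min=5.01, max=8.52
  SciFi: min=4.24, max=7.72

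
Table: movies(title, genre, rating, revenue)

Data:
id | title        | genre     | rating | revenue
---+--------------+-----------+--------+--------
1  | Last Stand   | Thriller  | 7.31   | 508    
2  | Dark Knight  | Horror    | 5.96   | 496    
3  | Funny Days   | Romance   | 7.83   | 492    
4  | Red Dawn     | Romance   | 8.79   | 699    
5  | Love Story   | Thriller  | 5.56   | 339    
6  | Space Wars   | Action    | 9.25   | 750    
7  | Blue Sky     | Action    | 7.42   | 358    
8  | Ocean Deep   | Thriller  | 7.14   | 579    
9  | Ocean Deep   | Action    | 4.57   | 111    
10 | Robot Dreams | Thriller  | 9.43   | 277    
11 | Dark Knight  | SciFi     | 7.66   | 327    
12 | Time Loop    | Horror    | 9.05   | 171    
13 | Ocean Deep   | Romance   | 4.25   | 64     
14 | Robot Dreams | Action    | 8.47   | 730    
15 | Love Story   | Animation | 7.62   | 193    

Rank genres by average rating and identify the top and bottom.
SELECT genre, AVG(rating)
FROM movies
GROUP BY genre
ORDER BY AVG(rating)

All groups:
  Romance: 6.96
  Thriller: 7.36
  Action: 7.43
  Horror: 7.51
  Animation: 7.62
  SciFi: 7.66

Highest: SciFi (7.66)
Lowest: Romance (6.96)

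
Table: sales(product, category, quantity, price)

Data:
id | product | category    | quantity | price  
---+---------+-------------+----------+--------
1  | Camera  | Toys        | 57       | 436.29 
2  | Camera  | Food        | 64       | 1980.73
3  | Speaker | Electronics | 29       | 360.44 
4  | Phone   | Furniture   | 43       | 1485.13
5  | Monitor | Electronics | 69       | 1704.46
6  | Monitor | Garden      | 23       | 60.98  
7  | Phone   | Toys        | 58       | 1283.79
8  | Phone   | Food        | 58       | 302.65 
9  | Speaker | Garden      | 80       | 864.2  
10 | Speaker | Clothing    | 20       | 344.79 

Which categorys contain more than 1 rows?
SELECT category, COUNT(*) as cnt
FROM sales
GROUP BY category
HAVING COUNT(*) > 1

Result:
  Electronics: 2
  Food: 2
  Garden: 2
  Toys: 2

Note: HAVING filters groups after aggregation, WHERE filters rows before.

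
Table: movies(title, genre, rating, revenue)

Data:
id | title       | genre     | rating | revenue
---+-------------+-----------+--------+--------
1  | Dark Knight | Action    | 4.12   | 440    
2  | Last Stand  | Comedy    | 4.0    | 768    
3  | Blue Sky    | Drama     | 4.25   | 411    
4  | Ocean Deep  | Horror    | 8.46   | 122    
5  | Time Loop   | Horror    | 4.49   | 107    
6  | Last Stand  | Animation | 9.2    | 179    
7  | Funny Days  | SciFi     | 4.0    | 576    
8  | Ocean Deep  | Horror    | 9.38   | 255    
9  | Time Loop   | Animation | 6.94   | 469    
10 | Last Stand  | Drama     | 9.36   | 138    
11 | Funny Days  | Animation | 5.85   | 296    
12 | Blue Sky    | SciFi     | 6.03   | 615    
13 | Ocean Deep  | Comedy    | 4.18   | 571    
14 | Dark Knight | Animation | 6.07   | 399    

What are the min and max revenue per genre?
SELECT genre, MIN(revenue), MAX(revenue)
FROM movies
GROUP BY genre

Result:
  Action: min=440, max=440
  Animation: min=179, max=469
  Comedy: min=571, max=768
  Drama: min=138, max=411
  Horror: min=107, max=255
  SciFi: min=576, max=615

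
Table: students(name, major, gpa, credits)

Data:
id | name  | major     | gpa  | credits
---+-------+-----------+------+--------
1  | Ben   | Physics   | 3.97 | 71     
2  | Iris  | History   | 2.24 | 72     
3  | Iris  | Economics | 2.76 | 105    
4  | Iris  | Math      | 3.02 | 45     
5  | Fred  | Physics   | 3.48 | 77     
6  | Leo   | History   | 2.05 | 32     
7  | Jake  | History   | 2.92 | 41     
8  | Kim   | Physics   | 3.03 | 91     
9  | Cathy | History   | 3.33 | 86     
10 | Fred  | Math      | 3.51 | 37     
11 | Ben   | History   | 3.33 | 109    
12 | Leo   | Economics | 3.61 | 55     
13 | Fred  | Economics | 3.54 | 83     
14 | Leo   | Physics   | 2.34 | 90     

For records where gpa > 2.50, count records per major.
SELECT major, COUNT(*)
FROM students
WHERE gpa > 2.50
GROUP BY major

Note: WHERE filters rows before grouping.

Result:
  Economics: 3
  History: 3
  Math: 2
  Physics: 3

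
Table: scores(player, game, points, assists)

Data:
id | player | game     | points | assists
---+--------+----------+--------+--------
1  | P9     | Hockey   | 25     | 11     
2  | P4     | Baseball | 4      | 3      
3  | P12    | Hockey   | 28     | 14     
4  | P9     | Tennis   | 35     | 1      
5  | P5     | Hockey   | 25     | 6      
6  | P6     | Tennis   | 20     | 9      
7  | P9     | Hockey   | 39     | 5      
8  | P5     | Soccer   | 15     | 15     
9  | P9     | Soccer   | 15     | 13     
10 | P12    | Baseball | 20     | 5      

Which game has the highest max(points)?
SELECT game, MAX(points) as val
FROM scores
GROUP BY game
ORDER BY val DESC
LIMIT 1

Result: Hockey with max(points) = 39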